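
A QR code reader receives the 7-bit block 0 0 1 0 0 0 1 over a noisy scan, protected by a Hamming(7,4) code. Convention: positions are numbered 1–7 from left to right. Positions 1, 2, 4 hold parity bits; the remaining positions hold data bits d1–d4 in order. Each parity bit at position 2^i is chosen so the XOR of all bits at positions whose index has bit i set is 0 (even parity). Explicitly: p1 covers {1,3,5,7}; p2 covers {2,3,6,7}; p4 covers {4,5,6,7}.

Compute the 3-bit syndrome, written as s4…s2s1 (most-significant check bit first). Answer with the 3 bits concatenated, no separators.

s1 (pos 1,3,5,7): 0⊕1⊕0⊕1 = 0
s2 (pos 2,3,6,7): 0⊕1⊕0⊕1 = 0
s4 (pos 4,5,6,7): 0⊕0⊕0⊕1 = 1
Syndrome s4…s1 = 100 → error at position 4.

100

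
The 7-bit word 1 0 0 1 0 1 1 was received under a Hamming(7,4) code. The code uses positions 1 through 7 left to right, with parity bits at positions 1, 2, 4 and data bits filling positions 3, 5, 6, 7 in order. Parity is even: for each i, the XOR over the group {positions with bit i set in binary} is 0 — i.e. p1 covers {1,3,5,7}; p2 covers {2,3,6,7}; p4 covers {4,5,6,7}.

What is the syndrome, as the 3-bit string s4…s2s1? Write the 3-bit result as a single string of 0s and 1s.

s1 (pos 1,3,5,7): 1⊕0⊕0⊕1 = 0
s2 (pos 2,3,6,7): 0⊕0⊕1⊕1 = 0
s4 (pos 4,5,6,7): 1⊕0⊕1⊕1 = 1
Syndrome s4…s1 = 100 → error at position 4.

100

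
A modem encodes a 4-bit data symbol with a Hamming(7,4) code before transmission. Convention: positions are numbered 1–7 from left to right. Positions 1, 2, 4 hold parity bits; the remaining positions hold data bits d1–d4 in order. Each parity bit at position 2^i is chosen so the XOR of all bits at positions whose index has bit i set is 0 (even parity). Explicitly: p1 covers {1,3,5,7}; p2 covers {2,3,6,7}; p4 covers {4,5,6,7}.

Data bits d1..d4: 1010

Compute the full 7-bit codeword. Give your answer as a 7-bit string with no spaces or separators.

Place data at non-parity positions: p1 p2 1 p4 0 1 0
p1 (pos 1,3,5,7): XOR of data positions = 1⊕0⊕0 = 1
p2 (pos 2,3,6,7): XOR of data positions = 1⊕1⊕0 = 0
p4 (pos 4,5,6,7): XOR of data positions = 0⊕1⊕0 = 1
Codeword: 1011010

1011010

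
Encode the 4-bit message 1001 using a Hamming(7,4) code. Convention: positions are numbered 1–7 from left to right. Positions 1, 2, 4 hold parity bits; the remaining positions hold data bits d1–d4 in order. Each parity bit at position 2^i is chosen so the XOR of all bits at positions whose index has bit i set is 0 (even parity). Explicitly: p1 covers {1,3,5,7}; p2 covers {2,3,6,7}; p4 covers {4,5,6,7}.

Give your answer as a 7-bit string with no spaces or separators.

0011001

Place data at non-parity positions: p1 p2 1 p4 0 0 1
p1 (pos 1,3,5,7): XOR of data positions = 1⊕0⊕1 = 0
p2 (pos 2,3,6,7): XOR of data positions = 1⊕0⊕1 = 0
p4 (pos 4,5,6,7): XOR of data positions = 0⊕0⊕1 = 1
Codeword: 0011001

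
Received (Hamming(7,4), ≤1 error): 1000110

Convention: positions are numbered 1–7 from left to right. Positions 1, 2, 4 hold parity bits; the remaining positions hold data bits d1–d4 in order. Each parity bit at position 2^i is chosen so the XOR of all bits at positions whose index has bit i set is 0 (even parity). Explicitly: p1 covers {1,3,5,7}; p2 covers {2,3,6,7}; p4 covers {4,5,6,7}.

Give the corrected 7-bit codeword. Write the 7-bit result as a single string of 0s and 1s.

s1 (pos 1,3,5,7): 1⊕0⊕1⊕0 = 0
s2 (pos 2,3,6,7): 0⊕0⊕1⊕0 = 1
s4 (pos 4,5,6,7): 0⊕1⊕1⊕0 = 0
Syndrome s4…s1 = 010 → error at position 2.
Flip position 2: 1000110 → 1100110

1100110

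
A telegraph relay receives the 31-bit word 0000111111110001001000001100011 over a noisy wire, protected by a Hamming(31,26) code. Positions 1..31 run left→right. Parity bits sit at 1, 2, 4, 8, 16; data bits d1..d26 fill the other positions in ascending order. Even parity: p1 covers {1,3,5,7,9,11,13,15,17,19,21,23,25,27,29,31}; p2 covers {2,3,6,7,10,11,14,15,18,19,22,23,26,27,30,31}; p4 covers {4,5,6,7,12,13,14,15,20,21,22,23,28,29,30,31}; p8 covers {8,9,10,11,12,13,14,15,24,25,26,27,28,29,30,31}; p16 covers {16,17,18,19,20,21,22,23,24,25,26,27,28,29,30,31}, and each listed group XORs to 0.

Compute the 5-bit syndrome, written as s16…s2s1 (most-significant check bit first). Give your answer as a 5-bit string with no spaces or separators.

01001

s1 (pos 1,3,5,7,9,11,13,15,17,19,21,23,25,27,29,31): 0⊕0⊕1⊕1⊕1⊕1⊕0⊕0⊕0⊕1⊕0⊕0⊕1⊕0⊕0⊕1 = 1
s2 (pos 2,3,6,7,10,11,14,15,18,19,22,23,26,27,30,31): 0⊕0⊕1⊕1⊕1⊕1⊕0⊕0⊕0⊕1⊕0⊕0⊕1⊕0⊕1⊕1 = 0
s4 (pos 4,5,6,7,12,13,14,15,20,21,22,23,28,29,30,31): 0⊕1⊕1⊕1⊕1⊕0⊕0⊕0⊕0⊕0⊕0⊕0⊕0⊕0⊕1⊕1 = 0
s8 (pos 8,9,10,11,12,13,14,15,24,25,26,27,28,29,30,31): 1⊕1⊕1⊕1⊕1⊕0⊕0⊕0⊕0⊕1⊕1⊕0⊕0⊕0⊕1⊕1 = 1
s16 (pos 16,17,18,19,20,21,22,23,24,25,26,27,28,29,30,31): 1⊕0⊕0⊕1⊕0⊕0⊕0⊕0⊕0⊕1⊕1⊕0⊕0⊕0⊕1⊕1 = 0
Syndrome s16…s1 = 01001 → error at position 9.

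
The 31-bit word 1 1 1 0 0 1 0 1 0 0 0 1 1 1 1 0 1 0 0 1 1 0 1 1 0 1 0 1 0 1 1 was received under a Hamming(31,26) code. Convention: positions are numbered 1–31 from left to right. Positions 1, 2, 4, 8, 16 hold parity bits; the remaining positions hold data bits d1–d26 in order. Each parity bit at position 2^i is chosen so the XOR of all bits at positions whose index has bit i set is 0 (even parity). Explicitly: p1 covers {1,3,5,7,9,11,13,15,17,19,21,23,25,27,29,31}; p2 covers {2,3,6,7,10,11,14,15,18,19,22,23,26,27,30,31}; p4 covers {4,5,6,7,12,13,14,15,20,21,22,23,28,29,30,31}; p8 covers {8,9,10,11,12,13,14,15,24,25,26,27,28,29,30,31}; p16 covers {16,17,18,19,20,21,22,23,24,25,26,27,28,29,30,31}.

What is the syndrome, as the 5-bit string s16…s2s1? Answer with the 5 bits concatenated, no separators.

10110

s1 (pos 1,3,5,7,9,11,13,15,17,19,21,23,25,27,29,31): 1⊕1⊕0⊕0⊕0⊕0⊕1⊕1⊕1⊕0⊕1⊕1⊕0⊕0⊕0⊕1 = 0
s2 (pos 2,3,6,7,10,11,14,15,18,19,22,23,26,27,30,31): 1⊕1⊕1⊕0⊕0⊕0⊕1⊕1⊕0⊕0⊕0⊕1⊕1⊕0⊕1⊕1 = 1
s4 (pos 4,5,6,7,12,13,14,15,20,21,22,23,28,29,30,31): 0⊕0⊕1⊕0⊕1⊕1⊕1⊕1⊕1⊕1⊕0⊕1⊕1⊕0⊕1⊕1 = 1
s8 (pos 8,9,10,11,12,13,14,15,24,25,26,27,28,29,30,31): 1⊕0⊕0⊕0⊕1⊕1⊕1⊕1⊕1⊕0⊕1⊕0⊕1⊕0⊕1⊕1 = 0
s16 (pos 16,17,18,19,20,21,22,23,24,25,26,27,28,29,30,31): 0⊕1⊕0⊕0⊕1⊕1⊕0⊕1⊕1⊕0⊕1⊕0⊕1⊕0⊕1⊕1 = 1
Syndrome s16…s1 = 10110 → error at position 22.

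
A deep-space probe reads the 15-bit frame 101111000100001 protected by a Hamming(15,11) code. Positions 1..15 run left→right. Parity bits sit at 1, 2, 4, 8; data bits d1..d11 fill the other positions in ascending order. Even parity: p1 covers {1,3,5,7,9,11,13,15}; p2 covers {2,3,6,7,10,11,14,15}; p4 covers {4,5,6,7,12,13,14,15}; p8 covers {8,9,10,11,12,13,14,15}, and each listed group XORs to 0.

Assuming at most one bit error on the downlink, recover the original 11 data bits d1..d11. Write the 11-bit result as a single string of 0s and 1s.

s1 (pos 1,3,5,7,9,11,13,15): 1⊕1⊕1⊕0⊕0⊕0⊕0⊕1 = 0
s2 (pos 2,3,6,7,10,11,14,15): 0⊕1⊕1⊕0⊕1⊕0⊕0⊕1 = 0
s4 (pos 4,5,6,7,12,13,14,15): 1⊕1⊕1⊕0⊕0⊕0⊕0⊕1 = 0
s8 (pos 8,9,10,11,12,13,14,15): 0⊕0⊕1⊕0⊕0⊕0⊕0⊕1 = 0
Syndrome s8…s1 = 0000 → no error.
Read data bits from positions 3,5,6,7,9,10,11,12,13,14,15: 11100100001

11100100001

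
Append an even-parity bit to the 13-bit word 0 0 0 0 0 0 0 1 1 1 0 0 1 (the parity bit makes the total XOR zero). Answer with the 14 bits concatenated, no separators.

XOR of the 13 data bits: 0⊕0⊕0⊕0⊕0⊕0⊕0⊕1⊕1⊕1⊕0⊕0⊕1 = 0
Parity bit = 0 (so all 14 bits XOR to 0).

00000001110010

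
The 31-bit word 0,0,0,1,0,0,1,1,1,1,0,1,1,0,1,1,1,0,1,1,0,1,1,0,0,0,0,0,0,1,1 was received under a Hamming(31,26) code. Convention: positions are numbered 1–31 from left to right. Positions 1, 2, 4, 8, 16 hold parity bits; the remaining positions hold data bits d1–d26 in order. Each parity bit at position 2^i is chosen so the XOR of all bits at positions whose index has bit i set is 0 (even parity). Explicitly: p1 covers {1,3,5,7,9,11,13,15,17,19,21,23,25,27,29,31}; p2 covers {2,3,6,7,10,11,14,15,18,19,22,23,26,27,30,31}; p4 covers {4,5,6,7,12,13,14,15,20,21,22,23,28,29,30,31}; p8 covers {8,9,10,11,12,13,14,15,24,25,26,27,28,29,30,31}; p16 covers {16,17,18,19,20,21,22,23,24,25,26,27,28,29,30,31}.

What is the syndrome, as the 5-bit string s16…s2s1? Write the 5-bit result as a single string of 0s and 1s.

s1 (pos 1,3,5,7,9,11,13,15,17,19,21,23,25,27,29,31): 0⊕0⊕0⊕1⊕1⊕0⊕1⊕1⊕1⊕1⊕0⊕1⊕0⊕0⊕0⊕1 = 0
s2 (pos 2,3,6,7,10,11,14,15,18,19,22,23,26,27,30,31): 0⊕0⊕0⊕1⊕1⊕0⊕0⊕1⊕0⊕1⊕1⊕1⊕0⊕0⊕1⊕1 = 0
s4 (pos 4,5,6,7,12,13,14,15,20,21,22,23,28,29,30,31): 1⊕0⊕0⊕1⊕1⊕1⊕0⊕1⊕1⊕0⊕1⊕1⊕0⊕0⊕1⊕1 = 0
s8 (pos 8,9,10,11,12,13,14,15,24,25,26,27,28,29,30,31): 1⊕1⊕1⊕0⊕1⊕1⊕0⊕1⊕0⊕0⊕0⊕0⊕0⊕0⊕1⊕1 = 0
s16 (pos 16,17,18,19,20,21,22,23,24,25,26,27,28,29,30,31): 1⊕1⊕0⊕1⊕1⊕0⊕1⊕1⊕0⊕0⊕0⊕0⊕0⊕0⊕1⊕1 = 0
Syndrome s16…s1 = 00000 → no error.

00000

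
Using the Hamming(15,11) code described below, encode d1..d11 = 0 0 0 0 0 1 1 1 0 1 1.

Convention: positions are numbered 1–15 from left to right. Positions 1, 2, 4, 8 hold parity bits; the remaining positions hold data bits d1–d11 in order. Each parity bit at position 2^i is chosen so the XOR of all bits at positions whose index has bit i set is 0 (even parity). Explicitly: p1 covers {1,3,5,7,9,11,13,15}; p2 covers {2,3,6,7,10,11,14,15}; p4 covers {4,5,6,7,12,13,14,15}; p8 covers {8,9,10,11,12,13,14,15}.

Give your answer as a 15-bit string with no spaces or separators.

Place data at non-parity positions: p1 p2 0 p4 0 0 0 p8 0 1 1 1 0 1 1
p1 (pos 1,3,5,7,9,11,13,15): XOR of data positions = 0⊕0⊕0⊕0⊕1⊕0⊕1 = 0
p2 (pos 2,3,6,7,10,11,14,15): XOR of data positions = 0⊕0⊕0⊕1⊕1⊕1⊕1 = 0
p4 (pos 4,5,6,7,12,13,14,15): XOR of data positions = 0⊕0⊕0⊕1⊕0⊕1⊕1 = 1
p8 (pos 8,9,10,11,12,13,14,15): XOR of data positions = 0⊕1⊕1⊕1⊕0⊕1⊕1 = 1
Codeword: 000100010111011

000100010111011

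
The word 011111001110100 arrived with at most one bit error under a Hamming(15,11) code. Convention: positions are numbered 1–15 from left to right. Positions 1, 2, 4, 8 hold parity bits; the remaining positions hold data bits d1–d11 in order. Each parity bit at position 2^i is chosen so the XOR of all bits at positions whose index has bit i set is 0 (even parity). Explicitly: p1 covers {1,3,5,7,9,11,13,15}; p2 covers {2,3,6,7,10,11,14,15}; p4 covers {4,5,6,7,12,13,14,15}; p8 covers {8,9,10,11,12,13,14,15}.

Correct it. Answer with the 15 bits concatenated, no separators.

s1 (pos 1,3,5,7,9,11,13,15): 0⊕1⊕1⊕0⊕1⊕1⊕1⊕0 = 1
s2 (pos 2,3,6,7,10,11,14,15): 1⊕1⊕1⊕0⊕1⊕1⊕0⊕0 = 1
s4 (pos 4,5,6,7,12,13,14,15): 1⊕1⊕1⊕0⊕0⊕1⊕0⊕0 = 0
s8 (pos 8,9,10,11,12,13,14,15): 0⊕1⊕1⊕1⊕0⊕1⊕0⊕0 = 0
Syndrome s8…s1 = 0011 → error at position 3.
Flip position 3: 011111001110100 → 010111001110100

010111001110100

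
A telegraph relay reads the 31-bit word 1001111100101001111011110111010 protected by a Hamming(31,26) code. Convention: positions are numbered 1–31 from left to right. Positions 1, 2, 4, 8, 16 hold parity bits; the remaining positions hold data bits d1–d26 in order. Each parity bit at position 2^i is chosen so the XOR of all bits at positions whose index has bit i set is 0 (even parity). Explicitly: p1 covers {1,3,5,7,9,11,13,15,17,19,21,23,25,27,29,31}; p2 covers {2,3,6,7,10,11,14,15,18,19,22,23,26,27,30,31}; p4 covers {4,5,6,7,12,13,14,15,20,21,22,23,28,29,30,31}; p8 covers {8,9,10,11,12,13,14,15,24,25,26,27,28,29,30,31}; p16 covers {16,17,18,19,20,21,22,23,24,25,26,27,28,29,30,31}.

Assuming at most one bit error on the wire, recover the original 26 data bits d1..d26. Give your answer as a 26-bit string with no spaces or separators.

01110010100111011110111010

s1 (pos 1,3,5,7,9,11,13,15,17,19,21,23,25,27,29,31): 1⊕0⊕1⊕1⊕0⊕1⊕1⊕0⊕1⊕1⊕1⊕1⊕0⊕1⊕0⊕0 = 0
s2 (pos 2,3,6,7,10,11,14,15,18,19,22,23,26,27,30,31): 0⊕0⊕1⊕1⊕0⊕1⊕0⊕0⊕1⊕1⊕1⊕1⊕1⊕1⊕1⊕0 = 0
s4 (pos 4,5,6,7,12,13,14,15,20,21,22,23,28,29,30,31): 1⊕1⊕1⊕1⊕0⊕1⊕0⊕0⊕0⊕1⊕1⊕1⊕1⊕0⊕1⊕0 = 0
s8 (pos 8,9,10,11,12,13,14,15,24,25,26,27,28,29,30,31): 1⊕0⊕0⊕1⊕0⊕1⊕0⊕0⊕1⊕0⊕1⊕1⊕1⊕0⊕1⊕0 = 0
s16 (pos 16,17,18,19,20,21,22,23,24,25,26,27,28,29,30,31): 1⊕1⊕1⊕1⊕0⊕1⊕1⊕1⊕1⊕0⊕1⊕1⊕1⊕0⊕1⊕0 = 0
Syndrome s16…s1 = 00000 → no error.
Read data bits from positions 3,5,6,7,9,10,11,12,13,14,15,17,18,19,20,21,22,23,24,25,26,27,28,29,30,31: 01110010100111011110111010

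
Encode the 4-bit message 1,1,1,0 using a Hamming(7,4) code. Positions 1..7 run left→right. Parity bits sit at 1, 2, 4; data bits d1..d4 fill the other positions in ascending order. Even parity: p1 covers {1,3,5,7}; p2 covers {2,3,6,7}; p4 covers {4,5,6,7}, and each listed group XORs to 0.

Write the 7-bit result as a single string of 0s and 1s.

0010110

Place data at non-parity positions: p1 p2 1 p4 1 1 0
p1 (pos 1,3,5,7): XOR of data positions = 1⊕1⊕0 = 0
p2 (pos 2,3,6,7): XOR of data positions = 1⊕1⊕0 = 0
p4 (pos 4,5,6,7): XOR of data positions = 1⊕1⊕0 = 0
Codeword: 0010110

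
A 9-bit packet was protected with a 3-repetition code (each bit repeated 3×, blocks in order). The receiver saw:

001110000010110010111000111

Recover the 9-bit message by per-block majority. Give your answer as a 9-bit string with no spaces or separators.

010010101

Block 1 (001): 1 one → 0
Block 2 (110): 2 ones → 1
Block 3 (000): 0 ones → 0
Block 4 (010): 1 one → 0
Block 5 (110): 2 ones → 1
Block 6 (010): 1 one → 0
Block 7 (111): 3 ones → 1
Block 8 (000): 0 ones → 0
Block 9 (111): 3 ones → 1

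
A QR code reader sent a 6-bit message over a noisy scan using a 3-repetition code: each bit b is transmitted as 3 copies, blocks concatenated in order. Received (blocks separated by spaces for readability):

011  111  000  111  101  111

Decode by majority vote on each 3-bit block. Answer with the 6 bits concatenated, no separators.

Block 1 (011): 2 ones → 1
Block 2 (111): 3 ones → 1
Block 3 (000): 0 ones → 0
Block 4 (111): 3 ones → 1
Block 5 (101): 2 ones → 1
Block 6 (111): 3 ones → 1

110111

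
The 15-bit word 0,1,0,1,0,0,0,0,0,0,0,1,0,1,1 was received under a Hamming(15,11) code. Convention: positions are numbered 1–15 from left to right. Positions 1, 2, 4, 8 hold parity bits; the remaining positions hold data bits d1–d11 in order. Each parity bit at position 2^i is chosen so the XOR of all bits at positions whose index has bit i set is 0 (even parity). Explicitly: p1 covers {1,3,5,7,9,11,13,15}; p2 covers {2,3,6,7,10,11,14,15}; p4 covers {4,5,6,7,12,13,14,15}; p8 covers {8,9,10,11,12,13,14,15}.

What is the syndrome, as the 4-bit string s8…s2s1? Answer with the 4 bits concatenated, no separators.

s1 (pos 1,3,5,7,9,11,13,15): 0⊕0⊕0⊕0⊕0⊕0⊕0⊕1 = 1
s2 (pos 2,3,6,7,10,11,14,15): 1⊕0⊕0⊕0⊕0⊕0⊕1⊕1 = 1
s4 (pos 4,5,6,7,12,13,14,15): 1⊕0⊕0⊕0⊕1⊕0⊕1⊕1 = 0
s8 (pos 8,9,10,11,12,13,14,15): 0⊕0⊕0⊕0⊕1⊕0⊕1⊕1 = 1
Syndrome s8…s1 = 1011 → error at position 11.

1011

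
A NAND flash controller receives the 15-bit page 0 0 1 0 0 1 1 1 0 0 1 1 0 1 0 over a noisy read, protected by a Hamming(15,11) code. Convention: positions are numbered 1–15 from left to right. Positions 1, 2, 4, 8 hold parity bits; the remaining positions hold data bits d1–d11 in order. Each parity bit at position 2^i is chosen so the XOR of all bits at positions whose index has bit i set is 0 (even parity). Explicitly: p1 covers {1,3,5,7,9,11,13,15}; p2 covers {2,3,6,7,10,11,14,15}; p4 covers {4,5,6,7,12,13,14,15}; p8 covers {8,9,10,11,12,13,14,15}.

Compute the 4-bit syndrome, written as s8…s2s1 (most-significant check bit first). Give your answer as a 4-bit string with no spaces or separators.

0011

s1 (pos 1,3,5,7,9,11,13,15): 0⊕1⊕0⊕1⊕0⊕1⊕0⊕0 = 1
s2 (pos 2,3,6,7,10,11,14,15): 0⊕1⊕1⊕1⊕0⊕1⊕1⊕0 = 1
s4 (pos 4,5,6,7,12,13,14,15): 0⊕0⊕1⊕1⊕1⊕0⊕1⊕0 = 0
s8 (pos 8,9,10,11,12,13,14,15): 1⊕0⊕0⊕1⊕1⊕0⊕1⊕0 = 0
Syndrome s8…s1 = 0011 → error at position 3.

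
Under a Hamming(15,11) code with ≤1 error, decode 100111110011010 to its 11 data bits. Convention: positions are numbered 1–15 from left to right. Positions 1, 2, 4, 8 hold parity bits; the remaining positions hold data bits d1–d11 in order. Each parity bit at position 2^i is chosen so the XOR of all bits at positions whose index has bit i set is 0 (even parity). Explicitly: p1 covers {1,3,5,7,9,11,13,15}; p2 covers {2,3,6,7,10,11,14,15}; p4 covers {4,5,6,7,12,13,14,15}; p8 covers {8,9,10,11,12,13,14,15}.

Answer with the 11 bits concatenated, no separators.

01110011010

s1 (pos 1,3,5,7,9,11,13,15): 1⊕0⊕1⊕1⊕0⊕1⊕0⊕0 = 0
s2 (pos 2,3,6,7,10,11,14,15): 0⊕0⊕1⊕1⊕0⊕1⊕1⊕0 = 0
s4 (pos 4,5,6,7,12,13,14,15): 1⊕1⊕1⊕1⊕1⊕0⊕1⊕0 = 0
s8 (pos 8,9,10,11,12,13,14,15): 1⊕0⊕0⊕1⊕1⊕0⊕1⊕0 = 0
Syndrome s8…s1 = 0000 → no error.
Read data bits from positions 3,5,6,7,9,10,11,12,13,14,15: 01110011010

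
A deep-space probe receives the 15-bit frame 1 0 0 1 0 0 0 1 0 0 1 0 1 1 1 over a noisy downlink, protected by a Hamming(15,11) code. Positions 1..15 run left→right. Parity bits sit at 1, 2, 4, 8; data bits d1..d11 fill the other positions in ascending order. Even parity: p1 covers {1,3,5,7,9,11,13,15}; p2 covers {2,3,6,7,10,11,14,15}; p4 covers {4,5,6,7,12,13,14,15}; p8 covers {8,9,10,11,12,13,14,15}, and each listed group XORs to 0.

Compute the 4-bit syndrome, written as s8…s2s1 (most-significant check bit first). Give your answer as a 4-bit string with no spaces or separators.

s1 (pos 1,3,5,7,9,11,13,15): 1⊕0⊕0⊕0⊕0⊕1⊕1⊕1 = 0
s2 (pos 2,3,6,7,10,11,14,15): 0⊕0⊕0⊕0⊕0⊕1⊕1⊕1 = 1
s4 (pos 4,5,6,7,12,13,14,15): 1⊕0⊕0⊕0⊕0⊕1⊕1⊕1 = 0
s8 (pos 8,9,10,11,12,13,14,15): 1⊕0⊕0⊕1⊕0⊕1⊕1⊕1 = 1
Syndrome s8…s1 = 1010 → error at position 10.

1010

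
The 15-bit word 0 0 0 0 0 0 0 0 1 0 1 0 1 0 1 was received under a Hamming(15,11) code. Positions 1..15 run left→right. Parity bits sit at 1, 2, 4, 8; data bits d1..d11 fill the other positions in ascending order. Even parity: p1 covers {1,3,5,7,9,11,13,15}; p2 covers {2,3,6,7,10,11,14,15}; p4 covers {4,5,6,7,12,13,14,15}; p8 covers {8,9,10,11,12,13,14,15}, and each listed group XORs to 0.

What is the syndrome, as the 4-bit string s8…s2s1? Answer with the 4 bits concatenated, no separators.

s1 (pos 1,3,5,7,9,11,13,15): 0⊕0⊕0⊕0⊕1⊕1⊕1⊕1 = 0
s2 (pos 2,3,6,7,10,11,14,15): 0⊕0⊕0⊕0⊕0⊕1⊕0⊕1 = 0
s4 (pos 4,5,6,7,12,13,14,15): 0⊕0⊕0⊕0⊕0⊕1⊕0⊕1 = 0
s8 (pos 8,9,10,11,12,13,14,15): 0⊕1⊕0⊕1⊕0⊕1⊕0⊕1 = 0
Syndrome s8…s1 = 0000 → no error.

0000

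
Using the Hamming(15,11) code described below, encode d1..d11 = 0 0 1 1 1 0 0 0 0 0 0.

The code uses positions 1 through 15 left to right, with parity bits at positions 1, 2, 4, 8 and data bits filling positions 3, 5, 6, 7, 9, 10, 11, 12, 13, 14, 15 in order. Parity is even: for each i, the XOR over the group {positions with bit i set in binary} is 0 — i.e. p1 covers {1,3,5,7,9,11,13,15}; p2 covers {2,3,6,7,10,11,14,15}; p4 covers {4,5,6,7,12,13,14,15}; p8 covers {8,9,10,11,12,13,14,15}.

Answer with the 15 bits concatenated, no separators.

000001111000000

Place data at non-parity positions: p1 p2 0 p4 0 1 1 p8 1 0 0 0 0 0 0
p1 (pos 1,3,5,7,9,11,13,15): XOR of data positions = 0⊕0⊕1⊕1⊕0⊕0⊕0 = 0
p2 (pos 2,3,6,7,10,11,14,15): XOR of data positions = 0⊕1⊕1⊕0⊕0⊕0⊕0 = 0
p4 (pos 4,5,6,7,12,13,14,15): XOR of data positions = 0⊕1⊕1⊕0⊕0⊕0⊕0 = 0
p8 (pos 8,9,10,11,12,13,14,15): XOR of data positions = 1⊕0⊕0⊕0⊕0⊕0⊕0 = 1
Codeword: 000001111000000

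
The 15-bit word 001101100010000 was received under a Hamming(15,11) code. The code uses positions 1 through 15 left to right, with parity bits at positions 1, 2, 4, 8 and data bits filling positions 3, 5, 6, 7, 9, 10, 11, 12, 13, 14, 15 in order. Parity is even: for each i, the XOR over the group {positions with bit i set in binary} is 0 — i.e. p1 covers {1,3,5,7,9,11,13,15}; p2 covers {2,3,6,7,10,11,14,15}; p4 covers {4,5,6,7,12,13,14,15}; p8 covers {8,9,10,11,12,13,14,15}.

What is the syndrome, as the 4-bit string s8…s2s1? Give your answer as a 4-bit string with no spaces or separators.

1101

s1 (pos 1,3,5,7,9,11,13,15): 0⊕1⊕0⊕1⊕0⊕1⊕0⊕0 = 1
s2 (pos 2,3,6,7,10,11,14,15): 0⊕1⊕1⊕1⊕0⊕1⊕0⊕0 = 0
s4 (pos 4,5,6,7,12,13,14,15): 1⊕0⊕1⊕1⊕0⊕0⊕0⊕0 = 1
s8 (pos 8,9,10,11,12,13,14,15): 0⊕0⊕0⊕1⊕0⊕0⊕0⊕0 = 1
Syndrome s8…s1 = 1101 → error at position 13.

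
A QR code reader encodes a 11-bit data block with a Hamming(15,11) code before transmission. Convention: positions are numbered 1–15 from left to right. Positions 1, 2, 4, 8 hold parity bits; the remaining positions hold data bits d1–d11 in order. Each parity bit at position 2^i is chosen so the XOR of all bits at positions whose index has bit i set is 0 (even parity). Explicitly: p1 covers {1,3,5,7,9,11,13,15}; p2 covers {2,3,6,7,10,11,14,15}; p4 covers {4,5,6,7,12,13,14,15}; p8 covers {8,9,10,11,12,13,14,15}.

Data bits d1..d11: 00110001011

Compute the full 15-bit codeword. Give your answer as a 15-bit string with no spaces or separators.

000101110001011

Place data at non-parity positions: p1 p2 0 p4 0 1 1 p8 0 0 0 1 0 1 1
p1 (pos 1,3,5,7,9,11,13,15): XOR of data positions = 0⊕0⊕1⊕0⊕0⊕0⊕1 = 0
p2 (pos 2,3,6,7,10,11,14,15): XOR of data positions = 0⊕1⊕1⊕0⊕0⊕1⊕1 = 0
p4 (pos 4,5,6,7,12,13,14,15): XOR of data positions = 0⊕1⊕1⊕1⊕0⊕1⊕1 = 1
p8 (pos 8,9,10,11,12,13,14,15): XOR of data positions = 0⊕0⊕0⊕1⊕0⊕1⊕1 = 1
Codeword: 000101110001011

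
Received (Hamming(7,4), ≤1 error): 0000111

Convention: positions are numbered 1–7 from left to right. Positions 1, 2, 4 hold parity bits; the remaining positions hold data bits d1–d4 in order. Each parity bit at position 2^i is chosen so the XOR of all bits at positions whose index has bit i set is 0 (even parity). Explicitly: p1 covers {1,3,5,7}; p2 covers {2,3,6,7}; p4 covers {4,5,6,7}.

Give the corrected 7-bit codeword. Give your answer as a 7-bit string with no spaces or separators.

0001111

s1 (pos 1,3,5,7): 0⊕0⊕1⊕1 = 0
s2 (pos 2,3,6,7): 0⊕0⊕1⊕1 = 0
s4 (pos 4,5,6,7): 0⊕1⊕1⊕1 = 1
Syndrome s4…s1 = 100 → error at position 4.
Flip position 4: 0000111 → 0001111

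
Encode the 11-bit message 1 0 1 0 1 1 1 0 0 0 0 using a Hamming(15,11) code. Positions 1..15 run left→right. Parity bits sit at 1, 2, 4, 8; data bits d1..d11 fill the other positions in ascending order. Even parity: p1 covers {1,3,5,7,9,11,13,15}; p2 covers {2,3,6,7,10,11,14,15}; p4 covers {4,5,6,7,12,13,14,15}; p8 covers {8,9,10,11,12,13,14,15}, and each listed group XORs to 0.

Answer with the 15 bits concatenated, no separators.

101101011110000

Place data at non-parity positions: p1 p2 1 p4 0 1 0 p8 1 1 1 0 0 0 0
p1 (pos 1,3,5,7,9,11,13,15): XOR of data positions = 1⊕0⊕0⊕1⊕1⊕0⊕0 = 1
p2 (pos 2,3,6,7,10,11,14,15): XOR of data positions = 1⊕1⊕0⊕1⊕1⊕0⊕0 = 0
p4 (pos 4,5,6,7,12,13,14,15): XOR of data positions = 0⊕1⊕0⊕0⊕0⊕0⊕0 = 1
p8 (pos 8,9,10,11,12,13,14,15): XOR of data positions = 1⊕1⊕1⊕0⊕0⊕0⊕0 = 1
Codeword: 101101011110000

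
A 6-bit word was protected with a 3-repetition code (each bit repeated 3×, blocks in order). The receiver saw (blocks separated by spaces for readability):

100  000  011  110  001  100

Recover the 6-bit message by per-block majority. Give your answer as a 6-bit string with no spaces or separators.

001100

Block 1 (100): 1 one → 0
Block 2 (000): 0 ones → 0
Block 3 (011): 2 ones → 1
Block 4 (110): 2 ones → 1
Block 5 (001): 1 one → 0
Block 6 (100): 1 one → 0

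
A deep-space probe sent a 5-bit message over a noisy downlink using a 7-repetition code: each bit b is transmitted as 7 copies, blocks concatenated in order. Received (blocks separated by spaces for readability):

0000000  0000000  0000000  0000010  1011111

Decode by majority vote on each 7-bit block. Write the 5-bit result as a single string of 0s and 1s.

Block 1 (0000000): 0 ones → 0
Block 2 (0000000): 0 ones → 0
Block 3 (0000000): 0 ones → 0
Block 4 (0000010): 1 one → 0
Block 5 (1011111): 6 ones → 1

00001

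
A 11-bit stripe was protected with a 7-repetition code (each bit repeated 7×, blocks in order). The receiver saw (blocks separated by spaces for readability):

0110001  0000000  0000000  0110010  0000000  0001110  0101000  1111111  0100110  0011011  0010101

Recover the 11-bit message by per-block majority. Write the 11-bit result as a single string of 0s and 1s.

Block 1 (0110001): 3 ones → 0
Block 2 (0000000): 0 ones → 0
Block 3 (0000000): 0 ones → 0
Block 4 (0110010): 3 ones → 0
Block 5 (0000000): 0 ones → 0
Block 6 (0001110): 3 ones → 0
Block 7 (0101000): 2 ones → 0
Block 8 (1111111): 7 ones → 1
Block 9 (0100110): 3 ones → 0
Block 10 (0011011): 4 ones → 1
Block 11 (0010101): 3 ones → 0

00000001010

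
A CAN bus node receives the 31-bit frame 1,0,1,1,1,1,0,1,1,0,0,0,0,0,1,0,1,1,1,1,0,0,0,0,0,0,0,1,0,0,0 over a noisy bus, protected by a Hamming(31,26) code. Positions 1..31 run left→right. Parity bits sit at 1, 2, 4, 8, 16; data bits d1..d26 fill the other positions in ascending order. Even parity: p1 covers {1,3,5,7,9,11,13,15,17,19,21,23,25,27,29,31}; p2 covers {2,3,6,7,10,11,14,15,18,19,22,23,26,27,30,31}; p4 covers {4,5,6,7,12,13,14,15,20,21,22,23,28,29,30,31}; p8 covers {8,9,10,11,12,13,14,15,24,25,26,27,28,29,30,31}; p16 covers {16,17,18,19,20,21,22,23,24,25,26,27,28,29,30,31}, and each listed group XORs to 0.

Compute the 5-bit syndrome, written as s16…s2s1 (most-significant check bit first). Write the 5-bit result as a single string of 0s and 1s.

10011

s1 (pos 1,3,5,7,9,11,13,15,17,19,21,23,25,27,29,31): 1⊕1⊕1⊕0⊕1⊕0⊕0⊕1⊕1⊕1⊕0⊕0⊕0⊕0⊕0⊕0 = 1
s2 (pos 2,3,6,7,10,11,14,15,18,19,22,23,26,27,30,31): 0⊕1⊕1⊕0⊕0⊕0⊕0⊕1⊕1⊕1⊕0⊕0⊕0⊕0⊕0⊕0 = 1
s4 (pos 4,5,6,7,12,13,14,15,20,21,22,23,28,29,30,31): 1⊕1⊕1⊕0⊕0⊕0⊕0⊕1⊕1⊕0⊕0⊕0⊕1⊕0⊕0⊕0 = 0
s8 (pos 8,9,10,11,12,13,14,15,24,25,26,27,28,29,30,31): 1⊕1⊕0⊕0⊕0⊕0⊕0⊕1⊕0⊕0⊕0⊕0⊕1⊕0⊕0⊕0 = 0
s16 (pos 16,17,18,19,20,21,22,23,24,25,26,27,28,29,30,31): 0⊕1⊕1⊕1⊕1⊕0⊕0⊕0⊕0⊕0⊕0⊕0⊕1⊕0⊕0⊕0 = 1
Syndrome s16…s1 = 10011 → error at position 19.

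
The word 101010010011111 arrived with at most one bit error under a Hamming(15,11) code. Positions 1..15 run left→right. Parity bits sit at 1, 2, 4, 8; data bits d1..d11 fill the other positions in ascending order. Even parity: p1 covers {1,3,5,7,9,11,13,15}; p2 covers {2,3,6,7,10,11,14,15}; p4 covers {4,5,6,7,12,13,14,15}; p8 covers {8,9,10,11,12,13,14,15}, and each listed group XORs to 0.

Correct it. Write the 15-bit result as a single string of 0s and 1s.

s1 (pos 1,3,5,7,9,11,13,15): 1⊕1⊕1⊕0⊕0⊕1⊕1⊕1 = 0
s2 (pos 2,3,6,7,10,11,14,15): 0⊕1⊕0⊕0⊕0⊕1⊕1⊕1 = 0
s4 (pos 4,5,6,7,12,13,14,15): 0⊕1⊕0⊕0⊕1⊕1⊕1⊕1 = 1
s8 (pos 8,9,10,11,12,13,14,15): 1⊕0⊕0⊕1⊕1⊕1⊕1⊕1 = 0
Syndrome s8…s1 = 0100 → error at position 4.
Flip position 4: 101010010011111 → 101110010011111

101110010011111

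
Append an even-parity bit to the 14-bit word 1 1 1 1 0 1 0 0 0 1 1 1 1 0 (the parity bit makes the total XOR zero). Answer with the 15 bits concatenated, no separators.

111101000111101

XOR of the 14 data bits: 1⊕1⊕1⊕1⊕0⊕1⊕0⊕0⊕0⊕1⊕1⊕1⊕1⊕0 = 1
Parity bit = 1 (so all 15 bits XOR to 0).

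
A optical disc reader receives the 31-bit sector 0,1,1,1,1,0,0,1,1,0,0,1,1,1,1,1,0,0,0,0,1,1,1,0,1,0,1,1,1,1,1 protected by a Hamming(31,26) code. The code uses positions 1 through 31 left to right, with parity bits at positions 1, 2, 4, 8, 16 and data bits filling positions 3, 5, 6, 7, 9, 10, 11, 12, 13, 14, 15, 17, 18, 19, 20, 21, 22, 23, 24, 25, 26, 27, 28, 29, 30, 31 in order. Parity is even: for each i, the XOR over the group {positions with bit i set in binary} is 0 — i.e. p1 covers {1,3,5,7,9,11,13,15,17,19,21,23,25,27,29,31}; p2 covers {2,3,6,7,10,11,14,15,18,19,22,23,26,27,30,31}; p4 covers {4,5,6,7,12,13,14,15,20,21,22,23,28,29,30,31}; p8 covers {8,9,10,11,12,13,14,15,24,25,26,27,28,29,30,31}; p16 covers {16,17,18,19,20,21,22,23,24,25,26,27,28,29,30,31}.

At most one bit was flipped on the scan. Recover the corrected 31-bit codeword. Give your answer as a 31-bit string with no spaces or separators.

0111101110011111000011101011111

s1 (pos 1,3,5,7,9,11,13,15,17,19,21,23,25,27,29,31): 0⊕1⊕1⊕0⊕1⊕0⊕1⊕1⊕0⊕0⊕1⊕1⊕1⊕1⊕1⊕1 = 1
s2 (pos 2,3,6,7,10,11,14,15,18,19,22,23,26,27,30,31): 1⊕1⊕0⊕0⊕0⊕0⊕1⊕1⊕0⊕0⊕1⊕1⊕0⊕1⊕1⊕1 = 1
s4 (pos 4,5,6,7,12,13,14,15,20,21,22,23,28,29,30,31): 1⊕1⊕0⊕0⊕1⊕1⊕1⊕1⊕0⊕1⊕1⊕1⊕1⊕1⊕1⊕1 = 1
s8 (pos 8,9,10,11,12,13,14,15,24,25,26,27,28,29,30,31): 1⊕1⊕0⊕0⊕1⊕1⊕1⊕1⊕0⊕1⊕0⊕1⊕1⊕1⊕1⊕1 = 0
s16 (pos 16,17,18,19,20,21,22,23,24,25,26,27,28,29,30,31): 1⊕0⊕0⊕0⊕0⊕1⊕1⊕1⊕0⊕1⊕0⊕1⊕1⊕1⊕1⊕1 = 0
Syndrome s16…s1 = 00111 → error at position 7.
Flip position 7: 0111100110011111000011101011111 → 0111101110011111000011101011111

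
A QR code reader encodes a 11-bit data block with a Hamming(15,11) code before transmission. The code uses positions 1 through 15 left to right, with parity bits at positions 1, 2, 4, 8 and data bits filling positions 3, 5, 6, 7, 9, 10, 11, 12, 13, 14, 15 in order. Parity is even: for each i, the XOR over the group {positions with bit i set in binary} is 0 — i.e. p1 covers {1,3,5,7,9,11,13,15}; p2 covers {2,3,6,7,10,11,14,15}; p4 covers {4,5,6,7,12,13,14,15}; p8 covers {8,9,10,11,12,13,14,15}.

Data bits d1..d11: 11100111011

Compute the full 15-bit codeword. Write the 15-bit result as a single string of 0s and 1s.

001111010111011

Place data at non-parity positions: p1 p2 1 p4 1 1 0 p8 0 1 1 1 0 1 1
p1 (pos 1,3,5,7,9,11,13,15): XOR of data positions = 1⊕1⊕0⊕0⊕1⊕0⊕1 = 0
p2 (pos 2,3,6,7,10,11,14,15): XOR of data positions = 1⊕1⊕0⊕1⊕1⊕1⊕1 = 0
p4 (pos 4,5,6,7,12,13,14,15): XOR of data positions = 1⊕1⊕0⊕1⊕0⊕1⊕1 = 1
p8 (pos 8,9,10,11,12,13,14,15): XOR of data positions = 0⊕1⊕1⊕1⊕0⊕1⊕1 = 1
Codeword: 001111010111011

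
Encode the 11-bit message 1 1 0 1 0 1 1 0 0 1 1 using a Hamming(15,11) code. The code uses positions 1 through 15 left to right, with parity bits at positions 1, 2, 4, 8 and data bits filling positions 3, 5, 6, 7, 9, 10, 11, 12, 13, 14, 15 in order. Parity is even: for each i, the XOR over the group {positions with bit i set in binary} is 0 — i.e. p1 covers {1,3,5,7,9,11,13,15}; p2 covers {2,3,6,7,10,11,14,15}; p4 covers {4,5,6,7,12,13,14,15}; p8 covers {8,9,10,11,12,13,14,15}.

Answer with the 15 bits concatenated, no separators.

101010100110011

Place data at non-parity positions: p1 p2 1 p4 1 0 1 p8 0 1 1 0 0 1 1
p1 (pos 1,3,5,7,9,11,13,15): XOR of data positions = 1⊕1⊕1⊕0⊕1⊕0⊕1 = 1
p2 (pos 2,3,6,7,10,11,14,15): XOR of data positions = 1⊕0⊕1⊕1⊕1⊕1⊕1 = 0
p4 (pos 4,5,6,7,12,13,14,15): XOR of data positions = 1⊕0⊕1⊕0⊕0⊕1⊕1 = 0
p8 (pos 8,9,10,11,12,13,14,15): XOR of data positions = 0⊕1⊕1⊕0⊕0⊕1⊕1 = 0
Codeword: 101010100110011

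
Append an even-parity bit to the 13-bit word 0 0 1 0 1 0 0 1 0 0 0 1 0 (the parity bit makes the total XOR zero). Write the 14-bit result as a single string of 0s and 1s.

00101001000100

XOR of the 13 data bits: 0⊕0⊕1⊕0⊕1⊕0⊕0⊕1⊕0⊕0⊕0⊕1⊕0 = 0
Parity bit = 0 (so all 14 bits XOR to 0).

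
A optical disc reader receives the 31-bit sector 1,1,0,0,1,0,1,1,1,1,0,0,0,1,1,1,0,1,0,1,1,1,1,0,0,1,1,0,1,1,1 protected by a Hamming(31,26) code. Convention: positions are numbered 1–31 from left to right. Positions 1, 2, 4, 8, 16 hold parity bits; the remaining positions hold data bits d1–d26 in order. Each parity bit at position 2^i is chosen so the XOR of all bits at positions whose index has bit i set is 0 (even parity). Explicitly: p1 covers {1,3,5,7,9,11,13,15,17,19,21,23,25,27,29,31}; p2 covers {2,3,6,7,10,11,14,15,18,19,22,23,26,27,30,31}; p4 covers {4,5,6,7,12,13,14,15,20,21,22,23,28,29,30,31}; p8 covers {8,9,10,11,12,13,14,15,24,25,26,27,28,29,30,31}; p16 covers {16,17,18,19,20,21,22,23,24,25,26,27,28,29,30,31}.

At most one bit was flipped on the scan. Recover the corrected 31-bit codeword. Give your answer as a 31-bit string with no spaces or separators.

1100101111000111010011100110111

s1 (pos 1,3,5,7,9,11,13,15,17,19,21,23,25,27,29,31): 1⊕0⊕1⊕1⊕1⊕0⊕0⊕1⊕0⊕0⊕1⊕1⊕0⊕1⊕1⊕1 = 0
s2 (pos 2,3,6,7,10,11,14,15,18,19,22,23,26,27,30,31): 1⊕0⊕0⊕1⊕1⊕0⊕1⊕1⊕1⊕0⊕1⊕1⊕1⊕1⊕1⊕1 = 0
s4 (pos 4,5,6,7,12,13,14,15,20,21,22,23,28,29,30,31): 0⊕1⊕0⊕1⊕0⊕0⊕1⊕1⊕1⊕1⊕1⊕1⊕0⊕1⊕1⊕1 = 1
s8 (pos 8,9,10,11,12,13,14,15,24,25,26,27,28,29,30,31): 1⊕1⊕1⊕0⊕0⊕0⊕1⊕1⊕0⊕0⊕1⊕1⊕0⊕1⊕1⊕1 = 0
s16 (pos 16,17,18,19,20,21,22,23,24,25,26,27,28,29,30,31): 1⊕0⊕1⊕0⊕1⊕1⊕1⊕1⊕0⊕0⊕1⊕1⊕0⊕1⊕1⊕1 = 1
Syndrome s16…s1 = 10100 → error at position 20.
Flip position 20: 1100101111000111010111100110111 → 1100101111000111010011100110111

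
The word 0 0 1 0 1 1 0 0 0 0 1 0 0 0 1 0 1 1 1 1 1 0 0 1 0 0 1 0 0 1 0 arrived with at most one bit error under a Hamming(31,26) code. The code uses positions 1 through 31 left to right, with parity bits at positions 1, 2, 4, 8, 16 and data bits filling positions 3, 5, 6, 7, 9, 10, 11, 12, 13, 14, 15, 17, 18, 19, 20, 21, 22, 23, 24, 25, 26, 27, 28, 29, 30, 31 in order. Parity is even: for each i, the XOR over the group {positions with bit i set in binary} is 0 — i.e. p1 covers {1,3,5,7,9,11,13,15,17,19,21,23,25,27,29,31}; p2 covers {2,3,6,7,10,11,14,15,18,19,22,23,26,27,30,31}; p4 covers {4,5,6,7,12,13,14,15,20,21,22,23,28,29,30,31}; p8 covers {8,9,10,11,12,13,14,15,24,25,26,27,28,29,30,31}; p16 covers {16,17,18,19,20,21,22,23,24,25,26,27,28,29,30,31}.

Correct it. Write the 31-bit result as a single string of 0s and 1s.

s1 (pos 1,3,5,7,9,11,13,15,17,19,21,23,25,27,29,31): 0⊕1⊕1⊕0⊕0⊕1⊕0⊕1⊕1⊕1⊕1⊕0⊕0⊕1⊕0⊕0 = 0
s2 (pos 2,3,6,7,10,11,14,15,18,19,22,23,26,27,30,31): 0⊕1⊕1⊕0⊕0⊕1⊕0⊕1⊕1⊕1⊕0⊕0⊕0⊕1⊕1⊕0 = 0
s4 (pos 4,5,6,7,12,13,14,15,20,21,22,23,28,29,30,31): 0⊕1⊕1⊕0⊕0⊕0⊕0⊕1⊕1⊕1⊕0⊕0⊕0⊕0⊕1⊕0 = 0
s8 (pos 8,9,10,11,12,13,14,15,24,25,26,27,28,29,30,31): 0⊕0⊕0⊕1⊕0⊕0⊕0⊕1⊕1⊕0⊕0⊕1⊕0⊕0⊕1⊕0 = 1
s16 (pos 16,17,18,19,20,21,22,23,24,25,26,27,28,29,30,31): 0⊕1⊕1⊕1⊕1⊕1⊕0⊕0⊕1⊕0⊕0⊕1⊕0⊕0⊕1⊕0 = 0
Syndrome s16…s1 = 01000 → error at position 8.
Flip position 8: 0010110000100010111110010010010 → 0010110100100010111110010010010

0010110100100010111110010010010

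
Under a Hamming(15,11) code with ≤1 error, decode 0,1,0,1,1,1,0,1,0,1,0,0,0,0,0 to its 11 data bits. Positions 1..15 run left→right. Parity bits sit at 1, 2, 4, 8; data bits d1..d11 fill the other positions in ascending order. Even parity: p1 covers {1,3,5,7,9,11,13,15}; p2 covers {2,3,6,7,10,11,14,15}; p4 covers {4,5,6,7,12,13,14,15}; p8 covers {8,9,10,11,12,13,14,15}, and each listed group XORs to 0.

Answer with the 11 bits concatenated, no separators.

s1 (pos 1,3,5,7,9,11,13,15): 0⊕0⊕1⊕0⊕0⊕0⊕0⊕0 = 1
s2 (pos 2,3,6,7,10,11,14,15): 1⊕0⊕1⊕0⊕1⊕0⊕0⊕0 = 1
s4 (pos 4,5,6,7,12,13,14,15): 1⊕1⊕1⊕0⊕0⊕0⊕0⊕0 = 1
s8 (pos 8,9,10,11,12,13,14,15): 1⊕0⊕1⊕0⊕0⊕0⊕0⊕0 = 0
Syndrome s8…s1 = 0111 → error at position 7.
Flip position 7: 010111010100000 → 010111110100000
Read data bits from positions 3,5,6,7,9,10,11,12,13,14,15: 01110100000

01110100000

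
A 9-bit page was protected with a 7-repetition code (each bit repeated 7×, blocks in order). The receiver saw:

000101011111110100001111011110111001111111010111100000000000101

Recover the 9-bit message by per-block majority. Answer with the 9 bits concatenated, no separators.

Block 1 (0001010): 2 ones → 0
Block 2 (1111111): 7 ones → 1
Block 3 (0100001): 2 ones → 0
Block 4 (1110111): 6 ones → 1
Block 5 (1011100): 4 ones → 1
Block 6 (1111111): 7 ones → 1
Block 7 (0101111): 5 ones → 1
Block 8 (0000000): 0 ones → 0
Block 9 (0000101): 2 ones → 0

010111100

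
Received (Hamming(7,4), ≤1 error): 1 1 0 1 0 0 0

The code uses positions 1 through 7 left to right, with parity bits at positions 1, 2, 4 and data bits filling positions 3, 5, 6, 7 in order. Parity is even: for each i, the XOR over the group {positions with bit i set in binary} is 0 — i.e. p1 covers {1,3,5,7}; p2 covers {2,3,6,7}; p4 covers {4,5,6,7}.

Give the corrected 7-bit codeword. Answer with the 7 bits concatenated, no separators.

s1 (pos 1,3,5,7): 1⊕0⊕0⊕0 = 1
s2 (pos 2,3,6,7): 1⊕0⊕0⊕0 = 1
s4 (pos 4,5,6,7): 1⊕0⊕0⊕0 = 1
Syndrome s4…s1 = 111 → error at position 7.
Flip position 7: 1101000 → 1101001

1101001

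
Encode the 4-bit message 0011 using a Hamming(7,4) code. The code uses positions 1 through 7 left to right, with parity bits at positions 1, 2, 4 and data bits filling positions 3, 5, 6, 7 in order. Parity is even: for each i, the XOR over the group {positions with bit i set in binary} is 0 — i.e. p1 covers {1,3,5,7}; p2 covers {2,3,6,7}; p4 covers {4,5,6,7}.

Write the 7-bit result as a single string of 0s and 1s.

1000011

Place data at non-parity positions: p1 p2 0 p4 0 1 1
p1 (pos 1,3,5,7): XOR of data positions = 0⊕0⊕1 = 1
p2 (pos 2,3,6,7): XOR of data positions = 0⊕1⊕1 = 0
p4 (pos 4,5,6,7): XOR of data positions = 0⊕1⊕1 = 0
Codeword: 1000011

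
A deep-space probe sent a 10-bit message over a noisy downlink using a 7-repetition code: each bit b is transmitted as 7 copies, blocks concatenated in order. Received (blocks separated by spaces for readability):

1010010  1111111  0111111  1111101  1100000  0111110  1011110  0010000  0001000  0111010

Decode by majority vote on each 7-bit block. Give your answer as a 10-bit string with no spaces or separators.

0111011001

Block 1 (1010010): 3 ones → 0
Block 2 (1111111): 7 ones → 1
Block 3 (0111111): 6 ones → 1
Block 4 (1111101): 6 ones → 1
Block 5 (1100000): 2 ones → 0
Block 6 (0111110): 5 ones → 1
Block 7 (1011110): 5 ones → 1
Block 8 (0010000): 1 one → 0
Block 9 (0001000): 1 one → 0
Block 10 (0111010): 4 ones → 1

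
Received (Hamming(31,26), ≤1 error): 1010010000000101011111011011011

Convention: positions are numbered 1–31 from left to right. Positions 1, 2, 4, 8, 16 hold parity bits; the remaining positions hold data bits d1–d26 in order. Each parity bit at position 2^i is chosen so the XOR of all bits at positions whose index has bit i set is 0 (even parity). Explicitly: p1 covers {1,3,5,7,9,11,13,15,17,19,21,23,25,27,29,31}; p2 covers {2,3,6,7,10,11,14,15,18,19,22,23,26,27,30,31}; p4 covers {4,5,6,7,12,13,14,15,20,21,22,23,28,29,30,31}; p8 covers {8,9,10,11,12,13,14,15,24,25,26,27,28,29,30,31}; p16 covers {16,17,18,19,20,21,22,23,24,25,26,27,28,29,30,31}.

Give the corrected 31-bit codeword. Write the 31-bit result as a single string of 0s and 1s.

1010010000100101011111011011011

s1 (pos 1,3,5,7,9,11,13,15,17,19,21,23,25,27,29,31): 1⊕1⊕0⊕0⊕0⊕0⊕0⊕0⊕0⊕1⊕1⊕0⊕1⊕1⊕0⊕1 = 1
s2 (pos 2,3,6,7,10,11,14,15,18,19,22,23,26,27,30,31): 0⊕1⊕1⊕0⊕0⊕0⊕1⊕0⊕1⊕1⊕1⊕0⊕0⊕1⊕1⊕1 = 1
s4 (pos 4,5,6,7,12,13,14,15,20,21,22,23,28,29,30,31): 0⊕0⊕1⊕0⊕0⊕0⊕1⊕0⊕1⊕1⊕1⊕0⊕1⊕0⊕1⊕1 = 0
s8 (pos 8,9,10,11,12,13,14,15,24,25,26,27,28,29,30,31): 0⊕0⊕0⊕0⊕0⊕0⊕1⊕0⊕1⊕1⊕0⊕1⊕1⊕0⊕1⊕1 = 1
s16 (pos 16,17,18,19,20,21,22,23,24,25,26,27,28,29,30,31): 1⊕0⊕1⊕1⊕1⊕1⊕1⊕0⊕1⊕1⊕0⊕1⊕1⊕0⊕1⊕1 = 0
Syndrome s16…s1 = 01011 → error at position 11.
Flip position 11: 1010010000000101011111011011011 → 1010010000100101011111011011011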